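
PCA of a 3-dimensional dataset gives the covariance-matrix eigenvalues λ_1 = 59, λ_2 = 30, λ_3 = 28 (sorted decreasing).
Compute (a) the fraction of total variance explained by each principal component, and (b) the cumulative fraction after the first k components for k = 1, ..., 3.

Step 1 — total variance = trace(Sigma) = Σ λ_i = 59 + 30 + 28 = 117.

Step 2 — fraction explained by component i = λ_i / Σ λ:
  PC1: 59/117 = 0.5043
  PC2: 30/117 = 0.2564
  PC3: 28/117 = 0.2393

Step 3 — cumulative fraction after k components = (λ_1 + ... + λ_k) / Σ λ:
  k = 1: 59/117 = 0.5043
  k = 2: (59 + 30)/117 = 89/117 = 0.7607
  k = 3: (59 + 30 + 28)/117 = 117/117 = 1

Summary (fraction, with percent):

explained: PC1 0.5043 (50.43%), PC2 0.2564 (25.64%), PC3 0.2393 (23.93%);  cumulative: 0.5043, 0.7607, 1


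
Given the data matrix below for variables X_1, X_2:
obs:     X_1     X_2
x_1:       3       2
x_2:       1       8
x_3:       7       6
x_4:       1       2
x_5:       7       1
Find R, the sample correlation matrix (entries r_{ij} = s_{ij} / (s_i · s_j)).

Step 1 — column means:
  mean(X_1) = (3 + 1 + 7 + 1 + 7) / 5 = 19/5 = 3.8
  mean(X_2) = (2 + 8 + 6 + 2 + 1) / 5 = 19/5 = 3.8

Step 2 — sample variances and covariances s[i,j] = (1/(n-1)) · Σ_k (x_{k,i} - mean_i) · (x_{k,j} - mean_j), with n-1 = 4:
  s[X_1,X_1] = ((-0.8)·(-0.8) + (-2.8)·(-2.8) + (3.2)·(3.2) + (-2.8)·(-2.8) + (3.2)·(3.2)) / 4 = 36.8/4 = 9.2
  s[X_1,X_2] = ((-0.8)·(-1.8) + (-2.8)·(4.2) + (3.2)·(2.2) + (-2.8)·(-1.8) + (3.2)·(-2.8)) / 4 = -7.2/4 = -1.8
  s[X_2,X_2] = ((-1.8)·(-1.8) + (4.2)·(4.2) + (2.2)·(2.2) + (-1.8)·(-1.8) + (-2.8)·(-2.8)) / 4 = 36.8/4 = 9.2
  Sample standard deviations s_i = √(s[i,i]):
  s(X_1) = √(9.2) = 3.0332
  s(X_2) = √(9.2) = 3.0332

Step 3 — r_{ij} = s_{ij} / (s_i · s_j):
  r[X_1,X_1] = 1 (diagonal).
  r[X_1,X_2] = -1.8 / (3.0332 · 3.0332) = -1.8 / 9.2 = -0.1957
  r[X_2,X_2] = 1 (diagonal).

R is symmetric with unit diagonal. Assembling:

R = [[1, -0.1957],
 [-0.1957, 1]]


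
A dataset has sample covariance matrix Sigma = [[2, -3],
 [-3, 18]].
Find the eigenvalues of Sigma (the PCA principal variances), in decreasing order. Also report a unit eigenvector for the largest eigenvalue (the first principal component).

Step 1 — characteristic polynomial of 2×2 Sigma:
  det(Sigma - λI) = λ² - trace · λ + det = 0.
  trace = 2 + 18 = 20, det = 2·18 - (-3)² = 27.
Step 2 — discriminant:
  Δ = trace² - 4·det = 400 - 108 = 292.
Step 3 — eigenvalues:
  λ = (trace ± √Δ)/2 = (20 ± 17.088)/2,
  λ_1 = 18.544,  λ_2 = 1.456.

Step 4 — unit eigenvector for λ_1: solve (Sigma - λ_1 I)v = 0. First row:
  (2 - 18.544)·v_x + (-3)·v_y = 0, i.e. (-16.544)·v_x + (-3)·v_y = 0,
  so v ∝ (b, λ_1 - a) = (-3, 16.544); multiply by -1 so the first entry is positive: u = (3, -16.544).
  ||u|| = √((3)² + (-16.544)²) = √(282.7041) ≈ 16.8138,
  v_1 = u/||u|| ≈ (0.1784, -0.984) (||v_1|| = 1).

λ_1 = 18.544,  λ_2 = 1.456;  v_1 ≈ (0.1784, -0.984)


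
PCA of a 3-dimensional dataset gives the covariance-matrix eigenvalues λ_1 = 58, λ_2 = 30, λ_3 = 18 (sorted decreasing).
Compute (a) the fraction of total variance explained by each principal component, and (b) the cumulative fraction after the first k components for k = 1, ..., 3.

Step 1 — total variance = trace(Sigma) = Σ λ_i = 58 + 30 + 18 = 106.

Step 2 — fraction explained by component i = λ_i / Σ λ:
  PC1: 58/106 = 0.5472
  PC2: 30/106 = 0.283
  PC3: 18/106 = 0.1698

Step 3 — cumulative fraction after k components = (λ_1 + ... + λ_k) / Σ λ:
  k = 1: 58/106 = 0.5472
  k = 2: (58 + 30)/106 = 88/106 = 0.8302
  k = 3: (58 + 30 + 18)/106 = 106/106 = 1

Summary (fraction, with percent):

explained: PC1 0.5472 (54.72%), PC2 0.283 (28.3%), PC3 0.1698 (16.98%);  cumulative: 0.5472, 0.8302, 1


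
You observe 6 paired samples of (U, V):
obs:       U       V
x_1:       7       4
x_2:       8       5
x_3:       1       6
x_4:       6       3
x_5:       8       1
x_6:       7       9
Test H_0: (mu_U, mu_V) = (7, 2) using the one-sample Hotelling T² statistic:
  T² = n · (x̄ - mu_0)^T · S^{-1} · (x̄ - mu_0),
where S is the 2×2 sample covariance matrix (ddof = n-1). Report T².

Step 1 — sample mean vector:
  mean(U) = (7 + 8 + 1 + 6 + 8 + 7) / 6 = 37/6 = 6.1667
  mean(V) = (4 + 5 + 6 + 3 + 1 + 9) / 6 = 28/6 = 4.6667
  x̄ = (6.1667, 4.6667),  deviation x̄ - mu_0 = (6.1667, 4.6667) - (7, 2) = (-0.8333, 2.6667).

Step 2 — sample covariance matrix, S[i,j] = (1/(n-1)) · Σ_k (x_{k,i} - mean_i) · (x_{k,j} - mean_j), divisor n-1 = 5:
  S[U,U] = ((0.8333)·(0.8333) + (1.8333)·(1.8333) + (-5.1667)·(-5.1667) + (-0.1667)·(-0.1667) + (1.8333)·(1.8333) + (0.8333)·(0.8333)) / 5 = 34.8333/5 = 6.9667
  S[U,V] = ((0.8333)·(-0.6667) + (1.8333)·(0.3333) + (-5.1667)·(1.3333) + (-0.1667)·(-1.6667) + (1.8333)·(-3.6667) + (0.8333)·(4.3333)) / 5 = -9.6667/5 = -1.9333
  S[V,V] = ((-0.6667)·(-0.6667) + (0.3333)·(0.3333) + (1.3333)·(1.3333) + (-1.6667)·(-1.6667) + (-3.6667)·(-3.6667) + (4.3333)·(4.3333)) / 5 = 37.3333/5 = 7.4667
  S = [[6.9667, -1.9333],
 [-1.9333, 7.4667]].

Step 3 — invert S. det(S) = 6.9667·7.4667 - (-1.9333)² = 48.28.
  S^{-1} = (1/det) · [[d, -b], [-b, a]] = [[0.1547, 0.04],
 [0.04, 0.1443]].

Step 4 — quadratic form (x̄ - mu_0)^T · S^{-1} · (x̄ - mu_0):
  S^{-1} · (x̄ - mu_0) = (-0.0221, 0.3514),
  (x̄ - mu_0)^T · [...] = (-0.8333)·(-0.0221) + (2.6667)·(0.3514) = 0.9555.

Step 5 — scale by n: T² = 6 · 0.9555 = 5.7332.

T² ≈ 5.7332


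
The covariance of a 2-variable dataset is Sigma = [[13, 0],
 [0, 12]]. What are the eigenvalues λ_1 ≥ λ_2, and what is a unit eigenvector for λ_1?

Step 1 — characteristic polynomial of 2×2 Sigma:
  det(Sigma - λI) = λ² - trace · λ + det = 0.
  trace = 13 + 12 = 25, det = 13·12 - (0)² = 156.
Step 2 — discriminant:
  Δ = trace² - 4·det = 625 - 624 = 1.
Step 3 — eigenvalues:
  λ = (trace ± √Δ)/2 = (25 ± 1)/2,
  λ_1 = 13,  λ_2 = 12.

Step 4 — unit eigenvector for λ_1: Sigma is diagonal, so its eigenvectors are the coordinate axes. λ_1 = 13 is the diagonal entry on the first coordinate axis, hence
  v_1 = (1, 0) (||v_1|| = 1).

λ_1 = 13,  λ_2 = 12;  v_1 ≈ (1, 0)


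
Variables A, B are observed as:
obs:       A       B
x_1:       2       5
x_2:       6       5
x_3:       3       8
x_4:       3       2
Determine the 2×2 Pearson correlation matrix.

Step 1 — column means:
  mean(A) = (2 + 6 + 3 + 3) / 4 = 14/4 = 3.5
  mean(B) = (5 + 5 + 8 + 2) / 4 = 20/4 = 5

Step 2 — sample variances and covariances s[i,j] = (1/(n-1)) · Σ_k (x_{k,i} - mean_i) · (x_{k,j} - mean_j), with n-1 = 3:
  s[A,A] = ((-1.5)·(-1.5) + (2.5)·(2.5) + (-0.5)·(-0.5) + (-0.5)·(-0.5)) / 3 = 9/3 = 3
  s[A,B] = ((-1.5)·(0) + (2.5)·(0) + (-0.5)·(3) + (-0.5)·(-3)) / 3 = 0/3 = 0
  s[B,B] = ((0)·(0) + (0)·(0) + (3)·(3) + (-3)·(-3)) / 3 = 18/3 = 6
  Sample standard deviations s_i = √(s[i,i]):
  s(A) = √(3) = 1.7321
  s(B) = √(6) = 2.4495

Step 3 — r_{ij} = s_{ij} / (s_i · s_j):
  r[A,A] = 1 (diagonal).
  r[A,B] = 0 / (1.7321 · 2.4495) = 0 / 4.2426 = 0
  r[B,B] = 1 (diagonal).

R is symmetric with unit diagonal. Assembling:

R = [[1, 0],
 [0, 1]]


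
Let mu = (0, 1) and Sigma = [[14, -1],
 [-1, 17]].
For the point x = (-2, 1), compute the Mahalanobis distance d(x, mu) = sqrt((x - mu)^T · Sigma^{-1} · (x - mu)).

Step 1 — centre the observation: (x - mu) = (-2, 0).

Step 2 — invert Sigma. det(Sigma) = 14·17 - (-1)² = 237.
  Sigma^{-1} = (1/det) · [[d, -b], [-b, a]] = [[0.0717, 0.0042],
 [0.0042, 0.0591]].

Step 3 — form the quadratic (x - mu)^T · Sigma^{-1} · (x - mu):
  Sigma^{-1} · (x - mu) = (-0.1435, -0.0084).
  (x - mu)^T · [Sigma^{-1} · (x - mu)] = (-2)·(-0.1435) + (0)·(-0.0084) = 0.2869.

Step 4 — take square root: d = √(0.2869) ≈ 0.5356.

d(x, mu) = √(0.2869) ≈ 0.5356


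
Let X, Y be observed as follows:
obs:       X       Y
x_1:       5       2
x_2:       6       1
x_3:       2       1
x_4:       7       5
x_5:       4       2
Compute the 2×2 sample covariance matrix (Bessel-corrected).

Step 1 — column means:
  mean(X) = (5 + 6 + 2 + 7 + 4) / 5 = 24/5 = 4.8
  mean(Y) = (2 + 1 + 1 + 5 + 2) / 5 = 11/5 = 2.2

Step 2 — sample covariance S[i,j] = (1/(n-1)) · Σ_k (x_{k,i} - mean_i) · (x_{k,j} - mean_j), with n-1 = 4.
  S[X,X] = ((0.2)·(0.2) + (1.2)·(1.2) + (-2.8)·(-2.8) + (2.2)·(2.2) + (-0.8)·(-0.8)) / 4 = 14.8/4 = 3.7
  S[X,Y] = ((0.2)·(-0.2) + (1.2)·(-1.2) + (-2.8)·(-1.2) + (2.2)·(2.8) + (-0.8)·(-0.2)) / 4 = 8.2/4 = 2.05
  S[Y,Y] = ((-0.2)·(-0.2) + (-1.2)·(-1.2) + (-1.2)·(-1.2) + (2.8)·(2.8) + (-0.2)·(-0.2)) / 4 = 10.8/4 = 2.7

S is symmetric (S[j,i] = S[i,j]). Assembling:

S = [[3.7, 2.05],
 [2.05, 2.7]]


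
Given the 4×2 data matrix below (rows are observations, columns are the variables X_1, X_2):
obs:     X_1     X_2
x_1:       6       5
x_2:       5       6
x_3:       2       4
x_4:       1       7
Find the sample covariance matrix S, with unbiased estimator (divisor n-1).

Step 1 — column means:
  mean(X_1) = (6 + 5 + 2 + 1) / 4 = 14/4 = 3.5
  mean(X_2) = (5 + 6 + 4 + 7) / 4 = 22/4 = 5.5

Step 2 — sample covariance S[i,j] = (1/(n-1)) · Σ_k (x_{k,i} - mean_i) · (x_{k,j} - mean_j), with n-1 = 3.
  S[X_1,X_1] = ((2.5)·(2.5) + (1.5)·(1.5) + (-1.5)·(-1.5) + (-2.5)·(-2.5)) / 3 = 17/3 = 5.6667
  S[X_1,X_2] = ((2.5)·(-0.5) + (1.5)·(0.5) + (-1.5)·(-1.5) + (-2.5)·(1.5)) / 3 = -2/3 = -0.6667
  S[X_2,X_2] = ((-0.5)·(-0.5) + (0.5)·(0.5) + (-1.5)·(-1.5) + (1.5)·(1.5)) / 3 = 5/3 = 1.6667

S is symmetric (S[j,i] = S[i,j]). Assembling:

S = [[5.6667, -0.6667],
 [-0.6667, 1.6667]]


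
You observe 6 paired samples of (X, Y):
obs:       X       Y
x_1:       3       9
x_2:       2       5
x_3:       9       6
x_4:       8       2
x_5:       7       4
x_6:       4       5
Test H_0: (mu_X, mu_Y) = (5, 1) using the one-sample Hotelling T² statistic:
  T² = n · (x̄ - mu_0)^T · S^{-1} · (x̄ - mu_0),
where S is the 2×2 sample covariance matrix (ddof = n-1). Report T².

Step 1 — sample mean vector:
  mean(X) = (3 + 2 + 9 + 8 + 7 + 4) / 6 = 33/6 = 5.5
  mean(Y) = (9 + 5 + 6 + 2 + 4 + 5) / 6 = 31/6 = 5.1667
  x̄ = (5.5, 5.1667),  deviation x̄ - mu_0 = (5.5, 5.1667) - (5, 1) = (0.5, 4.1667).

Step 2 — sample covariance matrix, S[i,j] = (1/(n-1)) · Σ_k (x_{k,i} - mean_i) · (x_{k,j} - mean_j), divisor n-1 = 5:
  S[X,X] = ((-2.5)·(-2.5) + (-3.5)·(-3.5) + (3.5)·(3.5) + (2.5)·(2.5) + (1.5)·(1.5) + (-1.5)·(-1.5)) / 5 = 41.5/5 = 8.3
  S[X,Y] = ((-2.5)·(3.8333) + (-3.5)·(-0.1667) + (3.5)·(0.8333) + (2.5)·(-3.1667) + (1.5)·(-1.1667) + (-1.5)·(-0.1667)) / 5 = -15.5/5 = -3.1
  S[Y,Y] = ((3.8333)·(3.8333) + (-0.1667)·(-0.1667) + (0.8333)·(0.8333) + (-3.1667)·(-3.1667) + (-1.1667)·(-1.1667) + (-0.1667)·(-0.1667)) / 5 = 26.8333/5 = 5.3667
  S = [[8.3, -3.1],
 [-3.1, 5.3667]].

Step 3 — invert S. det(S) = 8.3·5.3667 - (-3.1)² = 34.9333.
  S^{-1} = (1/det) · [[d, -b], [-b, a]] = [[0.1536, 0.0887],
 [0.0887, 0.2376]].

Step 4 — quadratic form (x̄ - mu_0)^T · S^{-1} · (x̄ - mu_0):
  S^{-1} · (x̄ - mu_0) = (0.4466, 1.0344),
  (x̄ - mu_0)^T · [...] = (0.5)·(0.4466) + (4.1667)·(1.0344) = 4.5331.

Step 5 — scale by n: T² = 6 · 4.5331 = 27.1985.

T² ≈ 27.1985


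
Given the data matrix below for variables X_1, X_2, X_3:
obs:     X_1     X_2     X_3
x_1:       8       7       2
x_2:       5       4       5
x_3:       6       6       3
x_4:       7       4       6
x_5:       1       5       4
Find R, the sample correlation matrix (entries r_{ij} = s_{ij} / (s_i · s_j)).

Step 1 — column means:
  mean(X_1) = (8 + 5 + 6 + 7 + 1) / 5 = 27/5 = 5.4
  mean(X_2) = (7 + 4 + 6 + 4 + 5) / 5 = 26/5 = 5.2
  mean(X_3) = (2 + 5 + 3 + 6 + 4) / 5 = 20/5 = 4

Step 2 — sample variances and covariances s[i,j] = (1/(n-1)) · Σ_k (x_{k,i} - mean_i) · (x_{k,j} - mean_j), with n-1 = 4:
  s[X_1,X_1] = ((2.6)·(2.6) + (-0.4)·(-0.4) + (0.6)·(0.6) + (1.6)·(1.6) + (-4.4)·(-4.4)) / 4 = 29.2/4 = 7.3
  s[X_1,X_2] = ((2.6)·(1.8) + (-0.4)·(-1.2) + (0.6)·(0.8) + (1.6)·(-1.2) + (-4.4)·(-0.2)) / 4 = 4.6/4 = 1.15
  s[X_1,X_3] = ((2.6)·(-2) + (-0.4)·(1) + (0.6)·(-1) + (1.6)·(2) + (-4.4)·(0)) / 4 = -3/4 = -0.75
  s[X_2,X_2] = ((1.8)·(1.8) + (-1.2)·(-1.2) + (0.8)·(0.8) + (-1.2)·(-1.2) + (-0.2)·(-0.2)) / 4 = 6.8/4 = 1.7
  s[X_2,X_3] = ((1.8)·(-2) + (-1.2)·(1) + (0.8)·(-1) + (-1.2)·(2) + (-0.2)·(0)) / 4 = -8/4 = -2
  s[X_3,X_3] = ((-2)·(-2) + (1)·(1) + (-1)·(-1) + (2)·(2) + (0)·(0)) / 4 = 10/4 = 2.5
  Sample standard deviations s_i = √(s[i,i]):
  s(X_1) = √(7.3) = 2.7019
  s(X_2) = √(1.7) = 1.3038
  s(X_3) = √(2.5) = 1.5811

Step 3 — r_{ij} = s_{ij} / (s_i · s_j):
  r[X_1,X_1] = 1 (diagonal).
  r[X_1,X_2] = 1.15 / (2.7019 · 1.3038) = 1.15 / 3.5228 = 0.3264
  r[X_1,X_3] = -0.75 / (2.7019 · 1.5811) = -0.75 / 4.272 = -0.1756
  r[X_2,X_2] = 1 (diagonal).
  r[X_2,X_3] = -2 / (1.3038 · 1.5811) = -2 / 2.0616 = -0.9701
  r[X_3,X_3] = 1 (diagonal).

R is symmetric with unit diagonal. Assembling:

R = [[1, 0.3264, -0.1756],
 [0.3264, 1, -0.9701],
 [-0.1756, -0.9701, 1]]


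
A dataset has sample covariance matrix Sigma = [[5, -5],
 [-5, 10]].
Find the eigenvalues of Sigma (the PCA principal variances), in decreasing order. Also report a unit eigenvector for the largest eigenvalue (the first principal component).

Step 1 — characteristic polynomial of 2×2 Sigma:
  det(Sigma - λI) = λ² - trace · λ + det = 0.
  trace = 5 + 10 = 15, det = 5·10 - (-5)² = 25.
Step 2 — discriminant:
  Δ = trace² - 4·det = 225 - 100 = 125.
Step 3 — eigenvalues:
  λ = (trace ± √Δ)/2 = (15 ± 11.1803)/2,
  λ_1 = 13.0902,  λ_2 = 1.9098.

Step 4 — unit eigenvector for λ_1: solve (Sigma - λ_1 I)v = 0. First row:
  (5 - 13.0902)·v_x + (-5)·v_y = 0, i.e. (-8.0902)·v_x + (-5)·v_y = 0,
  so v ∝ (b, λ_1 - a) = (-5, 8.0902); multiply by -1 so the first entry is positive: u = (5, -8.0902).
  ||u|| = √((5)² + (-8.0902)²) = √(90.4508) ≈ 9.5106,
  v_1 = u/||u|| ≈ (0.5257, -0.8507) (||v_1|| = 1).

λ_1 = 13.0902,  λ_2 = 1.9098;  v_1 ≈ (0.5257, -0.8507)


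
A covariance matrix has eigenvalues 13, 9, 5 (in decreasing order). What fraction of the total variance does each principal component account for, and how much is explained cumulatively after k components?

Step 1 — total variance = trace(Sigma) = Σ λ_i = 13 + 9 + 5 = 27.

Step 2 — fraction explained by component i = λ_i / Σ λ:
  PC1: 13/27 = 0.4815
  PC2: 9/27 = 0.3333
  PC3: 5/27 = 0.1852

Step 3 — cumulative fraction after k components = (λ_1 + ... + λ_k) / Σ λ:
  k = 1: 13/27 = 0.4815
  k = 2: (13 + 9)/27 = 22/27 = 0.8148
  k = 3: (13 + 9 + 5)/27 = 27/27 = 1

Summary (fraction, with percent):

explained: PC1 0.4815 (48.15%), PC2 0.3333 (33.33%), PC3 0.1852 (18.52%);  cumulative: 0.4815, 0.8148, 1


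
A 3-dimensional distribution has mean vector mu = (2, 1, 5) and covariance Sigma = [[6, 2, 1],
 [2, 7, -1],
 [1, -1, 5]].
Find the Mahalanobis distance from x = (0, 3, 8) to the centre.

Step 1 — centre the observation: (x - mu) = (-2, 2, 3).

Step 2 — invert Sigma (cofactor / det for 3×3, or solve directly):
  Sigma^{-1} = [[0.1965, -0.0636, -0.052],
 [-0.0636, 0.1676, 0.0462],
 [-0.052, 0.0462, 0.2197]].

Step 3 — form the quadratic (x - mu)^T · Sigma^{-1} · (x - mu):
  Sigma^{-1} · (x - mu) = (-0.6763, 0.6012, 0.8555).
  (x - mu)^T · [Sigma^{-1} · (x - mu)] = (-2)·(-0.6763) + (2)·(0.6012) + (3)·(0.8555) = 5.1214.

Step 4 — take square root: d = √(5.1214) ≈ 2.263.

d(x, mu) = √(5.1214) ≈ 2.263


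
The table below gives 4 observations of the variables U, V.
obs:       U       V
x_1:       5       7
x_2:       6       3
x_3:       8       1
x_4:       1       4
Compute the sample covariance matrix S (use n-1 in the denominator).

Step 1 — column means:
  mean(U) = (5 + 6 + 8 + 1) / 4 = 20/4 = 5
  mean(V) = (7 + 3 + 1 + 4) / 4 = 15/4 = 3.75

Step 2 — sample covariance S[i,j] = (1/(n-1)) · Σ_k (x_{k,i} - mean_i) · (x_{k,j} - mean_j), with n-1 = 3.
  S[U,U] = ((0)·(0) + (1)·(1) + (3)·(3) + (-4)·(-4)) / 3 = 26/3 = 8.6667
  S[U,V] = ((0)·(3.25) + (1)·(-0.75) + (3)·(-2.75) + (-4)·(0.25)) / 3 = -10/3 = -3.3333
  S[V,V] = ((3.25)·(3.25) + (-0.75)·(-0.75) + (-2.75)·(-2.75) + (0.25)·(0.25)) / 3 = 18.75/3 = 6.25

S is symmetric (S[j,i] = S[i,j]). Assembling:

S = [[8.6667, -3.3333],
 [-3.3333, 6.25]]


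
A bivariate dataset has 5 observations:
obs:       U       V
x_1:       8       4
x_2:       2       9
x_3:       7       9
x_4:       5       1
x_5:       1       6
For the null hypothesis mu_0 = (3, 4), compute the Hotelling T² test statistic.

Step 1 — sample mean vector:
  mean(U) = (8 + 2 + 7 + 5 + 1) / 5 = 23/5 = 4.6
  mean(V) = (4 + 9 + 9 + 1 + 6) / 5 = 29/5 = 5.8
  x̄ = (4.6, 5.8),  deviation x̄ - mu_0 = (4.6, 5.8) - (3, 4) = (1.6, 1.8).

Step 2 — sample covariance matrix, S[i,j] = (1/(n-1)) · Σ_k (x_{k,i} - mean_i) · (x_{k,j} - mean_j), divisor n-1 = 4:
  S[U,U] = ((3.4)·(3.4) + (-2.6)·(-2.6) + (2.4)·(2.4) + (0.4)·(0.4) + (-3.6)·(-3.6)) / 4 = 37.2/4 = 9.3
  S[U,V] = ((3.4)·(-1.8) + (-2.6)·(3.2) + (2.4)·(3.2) + (0.4)·(-4.8) + (-3.6)·(0.2)) / 4 = -9.4/4 = -2.35
  S[V,V] = ((-1.8)·(-1.8) + (3.2)·(3.2) + (3.2)·(3.2) + (-4.8)·(-4.8) + (0.2)·(0.2)) / 4 = 46.8/4 = 11.7
  S = [[9.3, -2.35],
 [-2.35, 11.7]].

Step 3 — invert S. det(S) = 9.3·11.7 - (-2.35)² = 103.2875.
  S^{-1} = (1/det) · [[d, -b], [-b, a]] = [[0.1133, 0.0228],
 [0.0228, 0.09]].

Step 4 — quadratic form (x̄ - mu_0)^T · S^{-1} · (x̄ - mu_0):
  S^{-1} · (x̄ - mu_0) = (0.2222, 0.1985),
  (x̄ - mu_0)^T · [...] = (1.6)·(0.2222) + (1.8)·(0.1985) = 0.7128.

Step 5 — scale by n: T² = 5 · 0.7128 = 3.5638.

T² ≈ 3.5638


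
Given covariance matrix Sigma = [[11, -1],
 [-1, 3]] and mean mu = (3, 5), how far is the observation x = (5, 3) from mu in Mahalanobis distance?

Step 1 — centre the observation: (x - mu) = (2, -2).

Step 2 — invert Sigma. det(Sigma) = 11·3 - (-1)² = 32.
  Sigma^{-1} = (1/det) · [[d, -b], [-b, a]] = [[0.0938, 0.0312],
 [0.0312, 0.3438]].

Step 3 — form the quadratic (x - mu)^T · Sigma^{-1} · (x - mu):
  Sigma^{-1} · (x - mu) = (0.125, -0.625).
  (x - mu)^T · [Sigma^{-1} · (x - mu)] = (2)·(0.125) + (-2)·(-0.625) = 1.5.

Step 4 — take square root: d = √(1.5) ≈ 1.2247.

d(x, mu) = √(1.5) ≈ 1.2247


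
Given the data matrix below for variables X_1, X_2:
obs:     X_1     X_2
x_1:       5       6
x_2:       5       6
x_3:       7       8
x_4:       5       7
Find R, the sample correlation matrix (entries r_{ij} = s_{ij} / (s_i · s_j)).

Step 1 — column means:
  mean(X_1) = (5 + 5 + 7 + 5) / 4 = 22/4 = 5.5
  mean(X_2) = (6 + 6 + 8 + 7) / 4 = 27/4 = 6.75

Step 2 — sample variances and covariances s[i,j] = (1/(n-1)) · Σ_k (x_{k,i} - mean_i) · (x_{k,j} - mean_j), with n-1 = 3:
  s[X_1,X_1] = ((-0.5)·(-0.5) + (-0.5)·(-0.5) + (1.5)·(1.5) + (-0.5)·(-0.5)) / 3 = 3/3 = 1
  s[X_1,X_2] = ((-0.5)·(-0.75) + (-0.5)·(-0.75) + (1.5)·(1.25) + (-0.5)·(0.25)) / 3 = 2.5/3 = 0.8333
  s[X_2,X_2] = ((-0.75)·(-0.75) + (-0.75)·(-0.75) + (1.25)·(1.25) + (0.25)·(0.25)) / 3 = 2.75/3 = 0.9167
  Sample standard deviations s_i = √(s[i,i]):
  s(X_1) = √(1) = 1
  s(X_2) = √(0.9167) = 0.9574

Step 3 — r_{ij} = s_{ij} / (s_i · s_j):
  r[X_1,X_1] = 1 (diagonal).
  r[X_1,X_2] = 0.8333 / (1 · 0.9574) = 0.8333 / 0.9574 = 0.8704
  r[X_2,X_2] = 1 (diagonal).

R is symmetric with unit diagonal. Assembling:

R = [[1, 0.8704],
 [0.8704, 1]]


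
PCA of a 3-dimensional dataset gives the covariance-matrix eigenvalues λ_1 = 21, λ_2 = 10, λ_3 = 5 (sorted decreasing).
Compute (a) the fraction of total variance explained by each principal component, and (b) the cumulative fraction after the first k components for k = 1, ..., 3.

Step 1 — total variance = trace(Sigma) = Σ λ_i = 21 + 10 + 5 = 36.

Step 2 — fraction explained by component i = λ_i / Σ λ:
  PC1: 21/36 = 0.5833
  PC2: 10/36 = 0.2778
  PC3: 5/36 = 0.1389

Step 3 — cumulative fraction after k components = (λ_1 + ... + λ_k) / Σ λ:
  k = 1: 21/36 = 0.5833
  k = 2: (21 + 10)/36 = 31/36 = 0.8611
  k = 3: (21 + 10 + 5)/36 = 36/36 = 1

Summary (fraction, with percent):

explained: PC1 0.5833 (58.33%), PC2 0.2778 (27.78%), PC3 0.1389 (13.89%);  cumulative: 0.5833, 0.8611, 1


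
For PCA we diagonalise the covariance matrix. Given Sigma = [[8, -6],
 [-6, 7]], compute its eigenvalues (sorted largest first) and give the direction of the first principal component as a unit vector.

Step 1 — characteristic polynomial of 2×2 Sigma:
  det(Sigma - λI) = λ² - trace · λ + det = 0.
  trace = 8 + 7 = 15, det = 8·7 - (-6)² = 20.
Step 2 — discriminant:
  Δ = trace² - 4·det = 225 - 80 = 145.
Step 3 — eigenvalues:
  λ = (trace ± √Δ)/2 = (15 ± 12.0416)/2,
  λ_1 = 13.5208,  λ_2 = 1.4792.

Step 4 — unit eigenvector for λ_1: solve (Sigma - λ_1 I)v = 0. First row:
  (8 - 13.5208)·v_x + (-6)·v_y = 0, i.e. (-5.5208)·v_x + (-6)·v_y = 0,
  so v ∝ (b, λ_1 - a) = (-6, 5.5208); multiply by -1 so the first entry is positive: u = (6, -5.5208).
  ||u|| = √((6)² + (-5.5208)²) = √(66.4792) ≈ 8.1535,
  v_1 = u/||u|| ≈ (0.7359, -0.6771) (||v_1|| = 1).

λ_1 = 13.5208,  λ_2 = 1.4792;  v_1 ≈ (0.7359, -0.6771)


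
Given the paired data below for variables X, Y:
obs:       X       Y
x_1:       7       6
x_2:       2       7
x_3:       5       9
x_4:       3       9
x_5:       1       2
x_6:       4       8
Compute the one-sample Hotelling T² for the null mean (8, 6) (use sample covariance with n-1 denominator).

Step 1 — sample mean vector:
  mean(X) = (7 + 2 + 5 + 3 + 1 + 4) / 6 = 22/6 = 3.6667
  mean(Y) = (6 + 7 + 9 + 9 + 2 + 8) / 6 = 41/6 = 6.8333
  x̄ = (3.6667, 6.8333),  deviation x̄ - mu_0 = (3.6667, 6.8333) - (8, 6) = (-4.3333, 0.8333).

Step 2 — sample covariance matrix, S[i,j] = (1/(n-1)) · Σ_k (x_{k,i} - mean_i) · (x_{k,j} - mean_j), divisor n-1 = 5:
  S[X,X] = ((3.3333)·(3.3333) + (-1.6667)·(-1.6667) + (1.3333)·(1.3333) + (-0.6667)·(-0.6667) + (-2.6667)·(-2.6667) + (0.3333)·(0.3333)) / 5 = 23.3333/5 = 4.6667
  S[X,Y] = ((3.3333)·(-0.8333) + (-1.6667)·(0.1667) + (1.3333)·(2.1667) + (-0.6667)·(2.1667) + (-2.6667)·(-4.8333) + (0.3333)·(1.1667)) / 5 = 11.6667/5 = 2.3333
  S[Y,Y] = ((-0.8333)·(-0.8333) + (0.1667)·(0.1667) + (2.1667)·(2.1667) + (2.1667)·(2.1667) + (-4.8333)·(-4.8333) + (1.1667)·(1.1667)) / 5 = 34.8333/5 = 6.9667
  S = [[4.6667, 2.3333],
 [2.3333, 6.9667]].

Step 3 — invert S. det(S) = 4.6667·6.9667 - (2.3333)² = 27.0667.
  S^{-1} = (1/det) · [[d, -b], [-b, a]] = [[0.2574, -0.0862],
 [-0.0862, 0.1724]].

Step 4 — quadratic form (x̄ - mu_0)^T · S^{-1} · (x̄ - mu_0):
  S^{-1} · (x̄ - mu_0) = (-1.1872, 0.5172),
  (x̄ - mu_0)^T · [...] = (-4.3333)·(-1.1872) + (0.8333)·(0.5172) = 5.5755.

Step 5 — scale by n: T² = 6 · 5.5755 = 33.4532.

T² ≈ 33.4532


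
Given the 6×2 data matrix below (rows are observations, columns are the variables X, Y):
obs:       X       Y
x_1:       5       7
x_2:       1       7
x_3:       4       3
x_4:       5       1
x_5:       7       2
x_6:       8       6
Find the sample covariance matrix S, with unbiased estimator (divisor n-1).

Step 1 — column means:
  mean(X) = (5 + 1 + 4 + 5 + 7 + 8) / 6 = 30/6 = 5
  mean(Y) = (7 + 7 + 3 + 1 + 2 + 6) / 6 = 26/6 = 4.3333

Step 2 — sample covariance S[i,j] = (1/(n-1)) · Σ_k (x_{k,i} - mean_i) · (x_{k,j} - mean_j), with n-1 = 5.
  S[X,X] = ((0)·(0) + (-4)·(-4) + (-1)·(-1) + (0)·(0) + (2)·(2) + (3)·(3)) / 5 = 30/5 = 6
  S[X,Y] = ((0)·(2.6667) + (-4)·(2.6667) + (-1)·(-1.3333) + (0)·(-3.3333) + (2)·(-2.3333) + (3)·(1.6667)) / 5 = -9/5 = -1.8
  S[Y,Y] = ((2.6667)·(2.6667) + (2.6667)·(2.6667) + (-1.3333)·(-1.3333) + (-3.3333)·(-3.3333) + (-2.3333)·(-2.3333) + (1.6667)·(1.6667)) / 5 = 35.3333/5 = 7.0667

S is symmetric (S[j,i] = S[i,j]). Assembling:

S = [[6, -1.8],
 [-1.8, 7.0667]]


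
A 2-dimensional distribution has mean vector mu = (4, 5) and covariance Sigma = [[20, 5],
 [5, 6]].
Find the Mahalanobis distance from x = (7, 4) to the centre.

Step 1 — centre the observation: (x - mu) = (3, -1).

Step 2 — invert Sigma. det(Sigma) = 20·6 - (5)² = 95.
  Sigma^{-1} = (1/det) · [[d, -b], [-b, a]] = [[0.0632, -0.0526],
 [-0.0526, 0.2105]].

Step 3 — form the quadratic (x - mu)^T · Sigma^{-1} · (x - mu):
  Sigma^{-1} · (x - mu) = (0.2421, -0.3684).
  (x - mu)^T · [Sigma^{-1} · (x - mu)] = (3)·(0.2421) + (-1)·(-0.3684) = 1.0947.

Step 4 — take square root: d = √(1.0947) ≈ 1.0463.

d(x, mu) = √(1.0947) ≈ 1.0463


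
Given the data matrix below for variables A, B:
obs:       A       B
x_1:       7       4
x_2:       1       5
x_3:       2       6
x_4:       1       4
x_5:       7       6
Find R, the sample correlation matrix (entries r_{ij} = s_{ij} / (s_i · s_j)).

Step 1 — column means:
  mean(A) = (7 + 1 + 2 + 1 + 7) / 5 = 18/5 = 3.6
  mean(B) = (4 + 5 + 6 + 4 + 6) / 5 = 25/5 = 5

Step 2 — sample variances and covariances s[i,j] = (1/(n-1)) · Σ_k (x_{k,i} - mean_i) · (x_{k,j} - mean_j), with n-1 = 4:
  s[A,A] = ((3.4)·(3.4) + (-2.6)·(-2.6) + (-1.6)·(-1.6) + (-2.6)·(-2.6) + (3.4)·(3.4)) / 4 = 39.2/4 = 9.8
  s[A,B] = ((3.4)·(-1) + (-2.6)·(0) + (-1.6)·(1) + (-2.6)·(-1) + (3.4)·(1)) / 4 = 1/4 = 0.25
  s[B,B] = ((-1)·(-1) + (0)·(0) + (1)·(1) + (-1)·(-1) + (1)·(1)) / 4 = 4/4 = 1
  Sample standard deviations s_i = √(s[i,i]):
  s(A) = √(9.8) = 3.1305
  s(B) = √(1) = 1

Step 3 — r_{ij} = s_{ij} / (s_i · s_j):
  r[A,A] = 1 (diagonal).
  r[A,B] = 0.25 / (3.1305 · 1) = 0.25 / 3.1305 = 0.0799
  r[B,B] = 1 (diagonal).

R is symmetric with unit diagonal. Assembling:

R = [[1, 0.0799],
 [0.0799, 1]]


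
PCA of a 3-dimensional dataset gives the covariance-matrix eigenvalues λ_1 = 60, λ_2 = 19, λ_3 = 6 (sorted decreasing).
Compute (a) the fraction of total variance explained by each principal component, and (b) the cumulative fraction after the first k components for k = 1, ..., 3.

Step 1 — total variance = trace(Sigma) = Σ λ_i = 60 + 19 + 6 = 85.

Step 2 — fraction explained by component i = λ_i / Σ λ:
  PC1: 60/85 = 0.7059
  PC2: 19/85 = 0.2235
  PC3: 6/85 = 0.0706

Step 3 — cumulative fraction after k components = (λ_1 + ... + λ_k) / Σ λ:
  k = 1: 60/85 = 0.7059
  k = 2: (60 + 19)/85 = 79/85 = 0.9294
  k = 3: (60 + 19 + 6)/85 = 85/85 = 1

Summary (fraction, with percent):

explained: PC1 0.7059 (70.59%), PC2 0.2235 (22.35%), PC3 0.0706 (7.06%);  cumulative: 0.7059, 0.9294, 1


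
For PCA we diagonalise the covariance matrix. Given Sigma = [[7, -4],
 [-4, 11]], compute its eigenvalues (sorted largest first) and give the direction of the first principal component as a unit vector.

Step 1 — characteristic polynomial of 2×2 Sigma:
  det(Sigma - λI) = λ² - trace · λ + det = 0.
  trace = 7 + 11 = 18, det = 7·11 - (-4)² = 61.
Step 2 — discriminant:
  Δ = trace² - 4·det = 324 - 244 = 80.
Step 3 — eigenvalues:
  λ = (trace ± √Δ)/2 = (18 ± 8.9443)/2,
  λ_1 = 13.4721,  λ_2 = 4.5279.

Step 4 — unit eigenvector for λ_1: solve (Sigma - λ_1 I)v = 0. First row:
  (7 - 13.4721)·v_x + (-4)·v_y = 0, i.e. (-6.4721)·v_x + (-4)·v_y = 0,
  so v ∝ (b, λ_1 - a) = (-4, 6.4721); multiply by -1 so the first entry is positive: u = (4, -6.4721).
  ||u|| = √((4)² + (-6.4721)²) = √(57.8885) ≈ 7.6085,
  v_1 = u/||u|| ≈ (0.5257, -0.8507) (||v_1|| = 1).

λ_1 = 13.4721,  λ_2 = 4.5279;  v_1 ≈ (0.5257, -0.8507)


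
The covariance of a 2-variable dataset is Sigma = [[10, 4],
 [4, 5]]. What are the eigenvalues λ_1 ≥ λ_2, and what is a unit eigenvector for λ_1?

Step 1 — characteristic polynomial of 2×2 Sigma:
  det(Sigma - λI) = λ² - trace · λ + det = 0.
  trace = 10 + 5 = 15, det = 10·5 - (4)² = 34.
Step 2 — discriminant:
  Δ = trace² - 4·det = 225 - 136 = 89.
Step 3 — eigenvalues:
  λ = (trace ± √Δ)/2 = (15 ± 9.434)/2,
  λ_1 = 12.217,  λ_2 = 2.783.

Step 4 — unit eigenvector for λ_1: solve (Sigma - λ_1 I)v = 0. First row:
  (10 - 12.217)·v_x + (4)·v_y = 0, i.e. (-2.217)·v_x + (4)·v_y = 0,
  so v ∝ (b, λ_1 - a) = (4, 2.217) = u.
  ||u|| = √((4)² + (2.217)²) = √(20.915) ≈ 4.5733,
  v_1 = u/||u|| ≈ (0.8746, 0.4848) (||v_1|| = 1).

λ_1 = 12.217,  λ_2 = 2.783;  v_1 ≈ (0.8746, 0.4848)


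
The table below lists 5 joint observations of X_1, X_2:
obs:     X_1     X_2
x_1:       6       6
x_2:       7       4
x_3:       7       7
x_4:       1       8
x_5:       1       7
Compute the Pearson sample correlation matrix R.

Step 1 — column means:
  mean(X_1) = (6 + 7 + 7 + 1 + 1) / 5 = 22/5 = 4.4
  mean(X_2) = (6 + 4 + 7 + 8 + 7) / 5 = 32/5 = 6.4

Step 2 — sample variances and covariances s[i,j] = (1/(n-1)) · Σ_k (x_{k,i} - mean_i) · (x_{k,j} - mean_j), with n-1 = 4:
  s[X_1,X_1] = ((1.6)·(1.6) + (2.6)·(2.6) + (2.6)·(2.6) + (-3.4)·(-3.4) + (-3.4)·(-3.4)) / 4 = 39.2/4 = 9.8
  s[X_1,X_2] = ((1.6)·(-0.4) + (2.6)·(-2.4) + (2.6)·(0.6) + (-3.4)·(1.6) + (-3.4)·(0.6)) / 4 = -12.8/4 = -3.2
  s[X_2,X_2] = ((-0.4)·(-0.4) + (-2.4)·(-2.4) + (0.6)·(0.6) + (1.6)·(1.6) + (0.6)·(0.6)) / 4 = 9.2/4 = 2.3
  Sample standard deviations s_i = √(s[i,i]):
  s(X_1) = √(9.8) = 3.1305
  s(X_2) = √(2.3) = 1.5166

Step 3 — r_{ij} = s_{ij} / (s_i · s_j):
  r[X_1,X_1] = 1 (diagonal).
  r[X_1,X_2] = -3.2 / (3.1305 · 1.5166) = -3.2 / 4.7476 = -0.674
  r[X_2,X_2] = 1 (diagonal).

R is symmetric with unit diagonal. Assembling:

R = [[1, -0.674],
 [-0.674, 1]]


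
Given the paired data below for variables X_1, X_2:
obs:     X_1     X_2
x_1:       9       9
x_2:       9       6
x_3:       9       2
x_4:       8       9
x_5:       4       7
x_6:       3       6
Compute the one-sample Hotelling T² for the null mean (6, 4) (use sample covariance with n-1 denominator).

Step 1 — sample mean vector:
  mean(X_1) = (9 + 9 + 9 + 8 + 4 + 3) / 6 = 42/6 = 7
  mean(X_2) = (9 + 6 + 2 + 9 + 7 + 6) / 6 = 39/6 = 6.5
  x̄ = (7, 6.5),  deviation x̄ - mu_0 = (7, 6.5) - (6, 4) = (1, 2.5).

Step 2 — sample covariance matrix, S[i,j] = (1/(n-1)) · Σ_k (x_{k,i} - mean_i) · (x_{k,j} - mean_j), divisor n-1 = 5:
  S[X_1,X_1] = ((2)·(2) + (2)·(2) + (2)·(2) + (1)·(1) + (-3)·(-3) + (-4)·(-4)) / 5 = 38/5 = 7.6
  S[X_1,X_2] = ((2)·(2.5) + (2)·(-0.5) + (2)·(-4.5) + (1)·(2.5) + (-3)·(0.5) + (-4)·(-0.5)) / 5 = -2/5 = -0.4
  S[X_2,X_2] = ((2.5)·(2.5) + (-0.5)·(-0.5) + (-4.5)·(-4.5) + (2.5)·(2.5) + (0.5)·(0.5) + (-0.5)·(-0.5)) / 5 = 33.5/5 = 6.7
  S = [[7.6, -0.4],
 [-0.4, 6.7]].

Step 3 — invert S. det(S) = 7.6·6.7 - (-0.4)² = 50.76.
  S^{-1} = (1/det) · [[d, -b], [-b, a]] = [[0.132, 0.0079],
 [0.0079, 0.1497]].

Step 4 — quadratic form (x̄ - mu_0)^T · S^{-1} · (x̄ - mu_0):
  S^{-1} · (x̄ - mu_0) = (0.1517, 0.3822),
  (x̄ - mu_0)^T · [...] = (1)·(0.1517) + (2.5)·(0.3822) = 1.1072.

Step 5 — scale by n: T² = 6 · 1.1072 = 6.643.

T² ≈ 6.643


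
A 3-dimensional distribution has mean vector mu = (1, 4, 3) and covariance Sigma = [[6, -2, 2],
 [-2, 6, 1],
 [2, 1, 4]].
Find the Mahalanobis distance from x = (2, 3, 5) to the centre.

Step 1 — centre the observation: (x - mu) = (1, -1, 2).

Step 2 — invert Sigma (cofactor / det for 3×3, or solve directly):
  Sigma^{-1} = [[0.2556, 0.1111, -0.1556],
 [0.1111, 0.2222, -0.1111],
 [-0.1556, -0.1111, 0.3556]].

Step 3 — form the quadratic (x - mu)^T · Sigma^{-1} · (x - mu):
  Sigma^{-1} · (x - mu) = (-0.1667, -0.3333, 0.6667).
  (x - mu)^T · [Sigma^{-1} · (x - mu)] = (1)·(-0.1667) + (-1)·(-0.3333) + (2)·(0.6667) = 1.5.

Step 4 — take square root: d = √(1.5) ≈ 1.2247.

d(x, mu) = √(1.5) ≈ 1.2247


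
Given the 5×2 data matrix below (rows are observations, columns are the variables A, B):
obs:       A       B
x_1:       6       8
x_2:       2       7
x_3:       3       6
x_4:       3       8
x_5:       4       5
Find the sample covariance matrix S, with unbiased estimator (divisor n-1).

Step 1 — column means:
  mean(A) = (6 + 2 + 3 + 3 + 4) / 5 = 18/5 = 3.6
  mean(B) = (8 + 7 + 6 + 8 + 5) / 5 = 34/5 = 6.8

Step 2 — sample covariance S[i,j] = (1/(n-1)) · Σ_k (x_{k,i} - mean_i) · (x_{k,j} - mean_j), with n-1 = 4.
  S[A,A] = ((2.4)·(2.4) + (-1.6)·(-1.6) + (-0.6)·(-0.6) + (-0.6)·(-0.6) + (0.4)·(0.4)) / 4 = 9.2/4 = 2.3
  S[A,B] = ((2.4)·(1.2) + (-1.6)·(0.2) + (-0.6)·(-0.8) + (-0.6)·(1.2) + (0.4)·(-1.8)) / 4 = 1.6/4 = 0.4
  S[B,B] = ((1.2)·(1.2) + (0.2)·(0.2) + (-0.8)·(-0.8) + (1.2)·(1.2) + (-1.8)·(-1.8)) / 4 = 6.8/4 = 1.7

S is symmetric (S[j,i] = S[i,j]). Assembling:

S = [[2.3, 0.4],
 [0.4, 1.7]]


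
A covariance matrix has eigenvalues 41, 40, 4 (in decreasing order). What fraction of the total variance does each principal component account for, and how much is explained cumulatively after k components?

Step 1 — total variance = trace(Sigma) = Σ λ_i = 41 + 40 + 4 = 85.

Step 2 — fraction explained by component i = λ_i / Σ λ:
  PC1: 41/85 = 0.4824
  PC2: 40/85 = 0.4706
  PC3: 4/85 = 0.0471

Step 3 — cumulative fraction after k components = (λ_1 + ... + λ_k) / Σ λ:
  k = 1: 41/85 = 0.4824
  k = 2: (41 + 40)/85 = 81/85 = 0.9529
  k = 3: (41 + 40 + 4)/85 = 85/85 = 1

Summary (fraction, with percent):

explained: PC1 0.4824 (48.24%), PC2 0.4706 (47.06%), PC3 0.0471 (4.71%);  cumulative: 0.4824, 0.9529, 1


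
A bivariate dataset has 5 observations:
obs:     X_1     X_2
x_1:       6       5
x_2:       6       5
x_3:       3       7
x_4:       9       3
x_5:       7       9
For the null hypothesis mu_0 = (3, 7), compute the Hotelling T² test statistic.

Step 1 — sample mean vector:
  mean(X_1) = (6 + 6 + 3 + 9 + 7) / 5 = 31/5 = 6.2
  mean(X_2) = (5 + 5 + 7 + 3 + 9) / 5 = 29/5 = 5.8
  x̄ = (6.2, 5.8),  deviation x̄ - mu_0 = (6.2, 5.8) - (3, 7) = (3.2, -1.2).

Step 2 — sample covariance matrix, S[i,j] = (1/(n-1)) · Σ_k (x_{k,i} - mean_i) · (x_{k,j} - mean_j), divisor n-1 = 4:
  S[X_1,X_1] = ((-0.2)·(-0.2) + (-0.2)·(-0.2) + (-3.2)·(-3.2) + (2.8)·(2.8) + (0.8)·(0.8)) / 4 = 18.8/4 = 4.7
  S[X_1,X_2] = ((-0.2)·(-0.8) + (-0.2)·(-0.8) + (-3.2)·(1.2) + (2.8)·(-2.8) + (0.8)·(3.2)) / 4 = -8.8/4 = -2.2
  S[X_2,X_2] = ((-0.8)·(-0.8) + (-0.8)·(-0.8) + (1.2)·(1.2) + (-2.8)·(-2.8) + (3.2)·(3.2)) / 4 = 20.8/4 = 5.2
  S = [[4.7, -2.2],
 [-2.2, 5.2]].

Step 3 — invert S. det(S) = 4.7·5.2 - (-2.2)² = 19.6.
  S^{-1} = (1/det) · [[d, -b], [-b, a]] = [[0.2653, 0.1122],
 [0.1122, 0.2398]].

Step 4 — quadratic form (x̄ - mu_0)^T · S^{-1} · (x̄ - mu_0):
  S^{-1} · (x̄ - mu_0) = (0.7143, 0.0714),
  (x̄ - mu_0)^T · [...] = (3.2)·(0.7143) + (-1.2)·(0.0714) = 2.2.

Step 5 — scale by n: T² = 5 · 2.2 = 11.

T² ≈ 11


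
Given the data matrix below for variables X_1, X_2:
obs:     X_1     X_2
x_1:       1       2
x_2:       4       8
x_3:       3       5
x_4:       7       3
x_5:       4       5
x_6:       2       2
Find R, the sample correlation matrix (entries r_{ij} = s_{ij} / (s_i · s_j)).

Step 1 — column means:
  mean(X_1) = (1 + 4 + 3 + 7 + 4 + 2) / 6 = 21/6 = 3.5
  mean(X_2) = (2 + 8 + 5 + 3 + 5 + 2) / 6 = 25/6 = 4.1667

Step 2 — sample variances and covariances s[i,j] = (1/(n-1)) · Σ_k (x_{k,i} - mean_i) · (x_{k,j} - mean_j), with n-1 = 5:
  s[X_1,X_1] = ((-2.5)·(-2.5) + (0.5)·(0.5) + (-0.5)·(-0.5) + (3.5)·(3.5) + (0.5)·(0.5) + (-1.5)·(-1.5)) / 5 = 21.5/5 = 4.3
  s[X_1,X_2] = ((-2.5)·(-2.1667) + (0.5)·(3.8333) + (-0.5)·(0.8333) + (3.5)·(-1.1667) + (0.5)·(0.8333) + (-1.5)·(-2.1667)) / 5 = 6.5/5 = 1.3
  s[X_2,X_2] = ((-2.1667)·(-2.1667) + (3.8333)·(3.8333) + (0.8333)·(0.8333) + (-1.1667)·(-1.1667) + (0.8333)·(0.8333) + (-2.1667)·(-2.1667)) / 5 = 26.8333/5 = 5.3667
  Sample standard deviations s_i = √(s[i,i]):
  s(X_1) = √(4.3) = 2.0736
  s(X_2) = √(5.3667) = 2.3166

Step 3 — r_{ij} = s_{ij} / (s_i · s_j):
  r[X_1,X_1] = 1 (diagonal).
  r[X_1,X_2] = 1.3 / (2.0736 · 2.3166) = 1.3 / 4.8038 = 0.2706
  r[X_2,X_2] = 1 (diagonal).

R is symmetric with unit diagonal. Assembling:

R = [[1, 0.2706],
 [0.2706, 1]]


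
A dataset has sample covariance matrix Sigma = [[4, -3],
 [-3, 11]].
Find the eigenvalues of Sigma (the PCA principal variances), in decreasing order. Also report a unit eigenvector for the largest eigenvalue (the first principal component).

Step 1 — characteristic polynomial of 2×2 Sigma:
  det(Sigma - λI) = λ² - trace · λ + det = 0.
  trace = 4 + 11 = 15, det = 4·11 - (-3)² = 35.
Step 2 — discriminant:
  Δ = trace² - 4·det = 225 - 140 = 85.
Step 3 — eigenvalues:
  λ = (trace ± √Δ)/2 = (15 ± 9.2195)/2,
  λ_1 = 12.1098,  λ_2 = 2.8902.

Step 4 — unit eigenvector for λ_1: solve (Sigma - λ_1 I)v = 0. First row:
  (4 - 12.1098)·v_x + (-3)·v_y = 0, i.e. (-8.1098)·v_x + (-3)·v_y = 0,
  so v ∝ (b, λ_1 - a) = (-3, 8.1098); multiply by -1 so the first entry is positive: u = (3, -8.1098).
  ||u|| = √((3)² + (-8.1098)²) = √(74.7684) ≈ 8.6469,
  v_1 = u/||u|| ≈ (0.3469, -0.9379) (||v_1|| = 1).

λ_1 = 12.1098,  λ_2 = 2.8902;  v_1 ≈ (0.3469, -0.9379)


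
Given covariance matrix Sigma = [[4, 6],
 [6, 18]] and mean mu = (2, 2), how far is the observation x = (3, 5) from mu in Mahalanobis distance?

Step 1 — centre the observation: (x - mu) = (1, 3).

Step 2 — invert Sigma. det(Sigma) = 4·18 - (6)² = 36.
  Sigma^{-1} = (1/det) · [[d, -b], [-b, a]] = [[0.5, -0.1667],
 [-0.1667, 0.1111]].

Step 3 — form the quadratic (x - mu)^T · Sigma^{-1} · (x - mu):
  Sigma^{-1} · (x - mu) = (0, 0.1667).
  (x - mu)^T · [Sigma^{-1} · (x - mu)] = (1)·(0) + (3)·(0.1667) = 0.5.

Step 4 — take square root: d = √(0.5) ≈ 0.7071.

d(x, mu) = √(0.5) ≈ 0.7071


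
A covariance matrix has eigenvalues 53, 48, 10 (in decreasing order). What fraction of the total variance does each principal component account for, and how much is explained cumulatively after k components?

Step 1 — total variance = trace(Sigma) = Σ λ_i = 53 + 48 + 10 = 111.

Step 2 — fraction explained by component i = λ_i / Σ λ:
  PC1: 53/111 = 0.4775
  PC2: 48/111 = 0.4324
  PC3: 10/111 = 0.0901

Step 3 — cumulative fraction after k components = (λ_1 + ... + λ_k) / Σ λ:
  k = 1: 53/111 = 0.4775
  k = 2: (53 + 48)/111 = 101/111 = 0.9099
  k = 3: (53 + 48 + 10)/111 = 111/111 = 1

Summary (fraction, with percent):

explained: PC1 0.4775 (47.75%), PC2 0.4324 (43.24%), PC3 0.0901 (9.01%);  cumulative: 0.4775, 0.9099, 1


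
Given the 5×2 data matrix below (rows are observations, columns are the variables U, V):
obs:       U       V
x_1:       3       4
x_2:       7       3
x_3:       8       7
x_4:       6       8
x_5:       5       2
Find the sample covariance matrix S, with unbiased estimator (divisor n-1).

Step 1 — column means:
  mean(U) = (3 + 7 + 8 + 6 + 5) / 5 = 29/5 = 5.8
  mean(V) = (4 + 3 + 7 + 8 + 2) / 5 = 24/5 = 4.8

Step 2 — sample covariance S[i,j] = (1/(n-1)) · Σ_k (x_{k,i} - mean_i) · (x_{k,j} - mean_j), with n-1 = 4.
  S[U,U] = ((-2.8)·(-2.8) + (1.2)·(1.2) + (2.2)·(2.2) + (0.2)·(0.2) + (-0.8)·(-0.8)) / 4 = 14.8/4 = 3.7
  S[U,V] = ((-2.8)·(-0.8) + (1.2)·(-1.8) + (2.2)·(2.2) + (0.2)·(3.2) + (-0.8)·(-2.8)) / 4 = 7.8/4 = 1.95
  S[V,V] = ((-0.8)·(-0.8) + (-1.8)·(-1.8) + (2.2)·(2.2) + (3.2)·(3.2) + (-2.8)·(-2.8)) / 4 = 26.8/4 = 6.7

S is symmetric (S[j,i] = S[i,j]). Assembling:

S = [[3.7, 1.95],
 [1.95, 6.7]]


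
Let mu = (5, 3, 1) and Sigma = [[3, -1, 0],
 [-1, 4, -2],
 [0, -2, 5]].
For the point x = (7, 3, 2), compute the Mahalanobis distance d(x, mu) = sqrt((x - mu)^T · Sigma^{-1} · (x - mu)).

Step 1 — centre the observation: (x - mu) = (2, 0, 1).

Step 2 — invert Sigma (cofactor / det for 3×3, or solve directly):
  Sigma^{-1} = [[0.3721, 0.1163, 0.0465],
 [0.1163, 0.3488, 0.1395],
 [0.0465, 0.1395, 0.2558]].

Step 3 — form the quadratic (x - mu)^T · Sigma^{-1} · (x - mu):
  Sigma^{-1} · (x - mu) = (0.7907, 0.3721, 0.3488).
  (x - mu)^T · [Sigma^{-1} · (x - mu)] = (2)·(0.7907) + (0)·(0.3721) + (1)·(0.3488) = 1.9302.

Step 4 — take square root: d = √(1.9302) ≈ 1.3893.

d(x, mu) = √(1.9302) ≈ 1.3893


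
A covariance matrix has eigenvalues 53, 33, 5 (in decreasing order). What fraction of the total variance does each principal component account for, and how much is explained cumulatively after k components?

Step 1 — total variance = trace(Sigma) = Σ λ_i = 53 + 33 + 5 = 91.

Step 2 — fraction explained by component i = λ_i / Σ λ:
  PC1: 53/91 = 0.5824
  PC2: 33/91 = 0.3626
  PC3: 5/91 = 0.0549

Step 3 — cumulative fraction after k components = (λ_1 + ... + λ_k) / Σ λ:
  k = 1: 53/91 = 0.5824
  k = 2: (53 + 33)/91 = 86/91 = 0.9451
  k = 3: (53 + 33 + 5)/91 = 91/91 = 1

Summary (fraction, with percent):

explained: PC1 0.5824 (58.24%), PC2 0.3626 (36.26%), PC3 0.0549 (5.49%);  cumulative: 0.5824, 0.9451, 1
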